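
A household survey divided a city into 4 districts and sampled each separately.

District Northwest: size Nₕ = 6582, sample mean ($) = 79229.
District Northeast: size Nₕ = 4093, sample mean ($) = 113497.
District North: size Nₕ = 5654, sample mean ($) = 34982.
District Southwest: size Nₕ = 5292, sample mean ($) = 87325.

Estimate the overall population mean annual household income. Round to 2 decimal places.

76126.94

N = 21621; weights Wₕ = Nₕ/N = (0.3044, 0.1893, 0.2615, 0.2448).
x̄_st = Σ Wₕ·x̄ₕ = 0.3044·79229 + 0.1893·113497 + 0.2615·34982 + 0.2448·87325 ≈ 76126.9426...
→ 76126.94.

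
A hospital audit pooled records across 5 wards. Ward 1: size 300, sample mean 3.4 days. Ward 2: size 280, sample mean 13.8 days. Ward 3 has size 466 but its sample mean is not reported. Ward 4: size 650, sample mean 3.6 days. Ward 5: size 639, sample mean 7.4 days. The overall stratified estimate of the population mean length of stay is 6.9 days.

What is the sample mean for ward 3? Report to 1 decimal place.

Σ Nₕx̄ₕ = N·μ, so 466·x̄_3 = 2335·6.9 − (300·3.4 + 280·13.8 + 650·3.6 + 639·7.4).
= 16111.5 − 11952.6 = 4158.9.
x̄_3 = 4158.9 / 466 = 8.925... → 8.9.

8.9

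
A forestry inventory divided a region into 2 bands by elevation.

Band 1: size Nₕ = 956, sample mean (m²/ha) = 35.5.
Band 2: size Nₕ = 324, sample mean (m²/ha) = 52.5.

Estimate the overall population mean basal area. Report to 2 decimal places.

39.80

N = 956 + 324 = 1280.
Overall mean = Σ (Nₕ/N)·x̄ₕ — weight by population share, not a simple average.
Σ Nₕx̄ₕ = 956·35.5 + 324·52.5 = 33938 + 17010 = 50948.
Divide by N: 50948 / 1280 = 39.8031... → 39.80.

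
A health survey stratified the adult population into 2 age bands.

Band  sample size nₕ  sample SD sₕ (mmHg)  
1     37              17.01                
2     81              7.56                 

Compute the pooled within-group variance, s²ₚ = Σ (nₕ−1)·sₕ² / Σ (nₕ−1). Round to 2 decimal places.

129.21

1: (37−1)·17.01² = 36·289.3401 = 10416.2436
2: (81−1)·7.56² = 80·57.1536 = 4572.288
Numerator = 14988.5316; denominator = Σ(nₕ−1) = 116.
s²ₚ = 14988.5316/116 = 129.2115... → 129.21.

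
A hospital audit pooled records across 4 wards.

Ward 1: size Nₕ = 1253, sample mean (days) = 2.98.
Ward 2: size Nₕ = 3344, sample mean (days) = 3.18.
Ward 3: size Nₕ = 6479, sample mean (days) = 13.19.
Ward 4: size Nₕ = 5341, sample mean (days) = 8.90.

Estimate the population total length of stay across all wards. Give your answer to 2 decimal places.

147360.77

1: 1253·2.98 = 3733.94
2: 3344·3.18 = 10633.92
3: 6479·13.19 = 85458.01
4: 5341·8.90 = 47534.9
τ̂ = Σ Nₕx̄ₕ = 147360.77.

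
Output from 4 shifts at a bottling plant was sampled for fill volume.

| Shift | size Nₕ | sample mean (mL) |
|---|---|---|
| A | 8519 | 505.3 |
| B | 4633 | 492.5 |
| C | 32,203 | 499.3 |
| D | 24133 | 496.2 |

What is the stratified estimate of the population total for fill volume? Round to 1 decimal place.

A: 8519·505.3 = 4304650.7
B: 4633·492.5 = 2281752.5
C: 32203·499.3 = 16078957.9
D: 24133·496.2 = 11974794.6
τ̂ = Σ Nₕx̄ₕ = 34640155.7.

34640155.7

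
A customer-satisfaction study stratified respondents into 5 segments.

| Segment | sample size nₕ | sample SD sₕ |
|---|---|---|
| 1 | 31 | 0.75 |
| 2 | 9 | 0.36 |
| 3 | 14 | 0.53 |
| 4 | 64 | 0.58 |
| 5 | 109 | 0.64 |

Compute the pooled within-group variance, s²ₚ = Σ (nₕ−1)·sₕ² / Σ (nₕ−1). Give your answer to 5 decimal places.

1: (31−1)·0.75² = 30·0.5625 = 16.875
2: (9−1)·0.36² = 8·0.1296 = 1.0368
3: (14−1)·0.53² = 13·0.2809 = 3.6517
4: (64−1)·0.58² = 63·0.3364 = 21.1932
5: (109−1)·0.64² = 108·0.4096 = 44.2368
Numerator = 86.9935; denominator = Σ(nₕ−1) = 222.
s²ₚ = 86.9935/222 = 0.3918626... → 0.39186.

0.39186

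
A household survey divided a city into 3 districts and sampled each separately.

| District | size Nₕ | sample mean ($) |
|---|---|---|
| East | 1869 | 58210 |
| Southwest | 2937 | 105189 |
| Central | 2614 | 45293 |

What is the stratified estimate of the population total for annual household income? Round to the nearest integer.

Estimate total by summing Nₕ·x̄ₕ over strata.
1869·58210 + 2937·105189 + 2614·45293 = 108794490 + 308940093 + 118395902 = 536130485.

536130485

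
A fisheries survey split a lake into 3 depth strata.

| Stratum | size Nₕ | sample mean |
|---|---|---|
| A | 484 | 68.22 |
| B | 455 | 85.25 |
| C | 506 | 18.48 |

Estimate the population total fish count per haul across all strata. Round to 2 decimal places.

81158.11

Estimate total by summing Nₕ·x̄ₕ over strata.
484·68.22 + 455·85.25 + 506·18.48 = 33018.48 + 38788.75 + 9350.88 = 81158.11.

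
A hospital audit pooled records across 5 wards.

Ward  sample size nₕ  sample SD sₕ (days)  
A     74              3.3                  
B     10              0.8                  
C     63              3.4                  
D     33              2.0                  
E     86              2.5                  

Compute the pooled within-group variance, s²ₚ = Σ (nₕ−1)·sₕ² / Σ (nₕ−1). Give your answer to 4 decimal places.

A: (74−1)·3.3² = 73·10.89 = 794.97
B: (10−1)·0.8² = 9·0.64 = 5.76
C: (63−1)·3.4² = 62·11.56 = 716.72
D: (33−1)·2.0² = 32·4 = 128
E: (86−1)·2.5² = 85·6.25 = 531.25
Numerator = 2176.7; denominator = Σ(nₕ−1) = 261.
s²ₚ = 2176.7/261 = 8.339847... → 8.3398.

8.3398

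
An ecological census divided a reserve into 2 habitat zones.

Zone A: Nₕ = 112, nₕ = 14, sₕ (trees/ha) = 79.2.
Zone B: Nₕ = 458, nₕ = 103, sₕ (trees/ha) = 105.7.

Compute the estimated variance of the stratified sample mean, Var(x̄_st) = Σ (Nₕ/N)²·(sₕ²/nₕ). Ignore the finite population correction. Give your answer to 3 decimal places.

N = 570; Wₕ = Nₕ/N.
zone A: (112/570)²·79.2²/14 = 17.298509
zone B: (458/570)²·105.7²/103 = 70.031591
Sum = 87.330100 → 87.330.

87.330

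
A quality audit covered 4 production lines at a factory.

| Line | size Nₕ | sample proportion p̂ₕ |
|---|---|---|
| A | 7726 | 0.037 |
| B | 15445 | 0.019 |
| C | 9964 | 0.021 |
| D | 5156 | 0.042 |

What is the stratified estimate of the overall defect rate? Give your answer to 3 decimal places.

0.026

N = 7726 + 15445 + 9964 + 5156 = 38291.
Overall proportion = Σ (Nₕ/N)·p̂ₕ.
Σ Nₕp̂ₕ = 285.862 + 293.455 + 209.244 + 216.552 = 1005.113.
1005.113 / 38291 = 0.02625... → 0.026.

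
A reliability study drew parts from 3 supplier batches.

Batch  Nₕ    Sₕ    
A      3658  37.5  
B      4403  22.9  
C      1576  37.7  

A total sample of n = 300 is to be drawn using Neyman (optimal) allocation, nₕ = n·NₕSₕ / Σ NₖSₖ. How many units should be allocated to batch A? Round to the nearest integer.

138

Σ NₕSₕ = 3658·37.5 + 4403·22.9 + 1576·37.7 = 297418.9.
Share for A: 137175/297418.9 = 0.46122.
n_A = 300 × 0.46122 = 138.365... → 138.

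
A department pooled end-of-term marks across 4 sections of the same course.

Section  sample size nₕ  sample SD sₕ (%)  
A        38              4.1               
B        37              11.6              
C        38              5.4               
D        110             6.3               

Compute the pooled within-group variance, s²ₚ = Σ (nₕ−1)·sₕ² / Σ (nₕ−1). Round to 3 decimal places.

Degrees of freedom: 37 + 36 + 37 + 109 = 219.
Σ(nₕ−1)sₕ² = 37·16.81 + 36·134.56 + 37·29.16 + 109·39.69 = 10871.26.
s²ₚ = 10871.26 / 219 = 49.64046... → 49.640.

49.640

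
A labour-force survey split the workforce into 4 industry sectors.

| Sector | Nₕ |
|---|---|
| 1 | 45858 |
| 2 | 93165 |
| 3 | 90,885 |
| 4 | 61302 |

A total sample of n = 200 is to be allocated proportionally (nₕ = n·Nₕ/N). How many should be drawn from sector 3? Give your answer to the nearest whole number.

Share of sector 3 = 90885/291210 = 0.31209.
Allocate 200 × 0.31209 = 62.419... → 62.

62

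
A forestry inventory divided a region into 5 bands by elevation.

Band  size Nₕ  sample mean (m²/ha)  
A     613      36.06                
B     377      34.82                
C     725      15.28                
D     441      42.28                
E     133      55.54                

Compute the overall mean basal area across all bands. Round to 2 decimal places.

31.60

N = 2289; weights Wₕ = Nₕ/N = (0.2678, 0.1647, 0.3167, 0.1927, 0.0581).
x̄_st = Σ Wₕ·x̄ₕ = 0.2678·36.06 + 0.1647·34.82 + 0.3167·15.28 + 0.1927·42.28 + 0.0581·55.54 ≈ 31.6043...
→ 31.60.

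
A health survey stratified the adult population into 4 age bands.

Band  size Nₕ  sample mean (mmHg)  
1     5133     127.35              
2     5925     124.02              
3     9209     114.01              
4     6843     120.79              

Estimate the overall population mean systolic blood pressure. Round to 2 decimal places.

x̄_st = (Σ Nₕx̄ₕ) / (Σ Nₕ) = (5133·127.35 + 5925·124.02 + 9209·114.01 + 6843·120.79) / 27110
= 3264990.11 / 27110 = 120.4349... → 120.43.

120.43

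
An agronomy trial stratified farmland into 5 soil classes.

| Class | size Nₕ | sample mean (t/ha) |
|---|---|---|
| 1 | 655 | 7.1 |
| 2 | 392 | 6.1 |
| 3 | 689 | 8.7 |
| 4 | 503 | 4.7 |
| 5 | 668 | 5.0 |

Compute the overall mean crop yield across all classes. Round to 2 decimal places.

6.45

x̄_st = (Σ Nₕx̄ₕ) / (Σ Nₕ) = (655·7.1 + 392·6.1 + 689·8.7 + 503·4.7 + 668·5.0) / 2907
= 18740.1 / 2907 = 6.4465... → 6.45.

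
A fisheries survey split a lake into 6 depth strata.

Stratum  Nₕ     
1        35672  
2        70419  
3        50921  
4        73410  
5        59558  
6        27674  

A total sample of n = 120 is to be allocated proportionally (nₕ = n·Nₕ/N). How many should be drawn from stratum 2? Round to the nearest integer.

27

Share of stratum 2 = 70419/317654 = 0.22168.
Allocate 120 × 0.22168 = 26.602... → 27.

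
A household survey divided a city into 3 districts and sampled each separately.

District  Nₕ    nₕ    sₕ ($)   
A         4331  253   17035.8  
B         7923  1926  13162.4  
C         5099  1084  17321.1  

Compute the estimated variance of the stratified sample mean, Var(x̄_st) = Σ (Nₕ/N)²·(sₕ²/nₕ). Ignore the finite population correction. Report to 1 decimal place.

114103.7

N = 17353; Wₕ = Nₕ/N.
district A: (4331/17353)²·17035.8²/253 = 71454.8609
district B: (7923/17353)²·13162.4²/1926 = 18751.8476
district C: (5099/17353)²·17321.1²/1084 = 23896.9539
Sum = 114103.6625 → 114103.7.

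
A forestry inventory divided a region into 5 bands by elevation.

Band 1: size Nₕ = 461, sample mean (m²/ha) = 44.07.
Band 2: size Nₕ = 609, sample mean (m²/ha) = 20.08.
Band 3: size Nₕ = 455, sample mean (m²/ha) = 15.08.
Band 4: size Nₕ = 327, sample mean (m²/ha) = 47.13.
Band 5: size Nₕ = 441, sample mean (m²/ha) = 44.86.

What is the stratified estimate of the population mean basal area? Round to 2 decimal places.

N = 461 + 609 + 455 + 327 + 441 = 2293.
Weight each subgroup mean by Nₕ/N and sum.
Σ Nₕx̄ₕ = 461·44.07 + 609·20.08 + 455·15.08 + 327·47.13 + 441·44.86 = 20316.27 + 12228.72 + 6861.4 + 15411.51 + 19783.26 = 74601.16.
Divide by N: 74601.16 / 2293 = 32.5343... → 32.53.

32.53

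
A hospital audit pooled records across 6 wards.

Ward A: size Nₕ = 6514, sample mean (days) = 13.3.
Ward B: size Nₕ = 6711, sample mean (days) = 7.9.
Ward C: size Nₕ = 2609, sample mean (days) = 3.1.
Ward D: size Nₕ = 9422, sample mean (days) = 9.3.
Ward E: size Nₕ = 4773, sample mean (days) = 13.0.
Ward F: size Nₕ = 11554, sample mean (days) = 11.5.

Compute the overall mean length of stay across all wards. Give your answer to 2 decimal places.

10.35

N = 6514 + 6711 + 2609 + 9422 + 4773 + 11554 = 41583.
Weight each subgroup mean by Nₕ/N and sum.
Σ Nₕx̄ₕ = 6514·13.3 + 6711·7.9 + 2609·3.1 + 9422·9.3 + 4773·13.0 + 11554·11.5 = 86636.2 + 53016.9 + 8087.9 + 87624.6 + 62049 + 132871 = 430285.6.
Divide by N: 430285.6 / 41583 = 10.3476... → 10.35.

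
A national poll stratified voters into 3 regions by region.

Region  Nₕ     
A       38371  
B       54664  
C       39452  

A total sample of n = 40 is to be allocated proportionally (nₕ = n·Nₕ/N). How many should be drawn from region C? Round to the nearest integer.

Share of region C = 39452/132487 = 0.29778.
Allocate 40 × 0.29778 = 11.911... → 12.

12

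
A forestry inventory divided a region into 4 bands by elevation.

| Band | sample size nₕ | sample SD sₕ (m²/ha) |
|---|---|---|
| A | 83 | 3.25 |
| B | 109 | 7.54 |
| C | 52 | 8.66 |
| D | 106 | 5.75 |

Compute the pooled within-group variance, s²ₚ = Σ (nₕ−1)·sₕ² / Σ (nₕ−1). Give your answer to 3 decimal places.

Degrees of freedom: 82 + 108 + 51 + 105 = 346.
Σ(nₕ−1)sₕ² = 82·10.5625 + 108·56.8516 + 51·74.9956 + 105·33.0625 = 14302.4359.
s²ₚ = 14302.4359 / 346 = 41.33652... → 41.337.

41.337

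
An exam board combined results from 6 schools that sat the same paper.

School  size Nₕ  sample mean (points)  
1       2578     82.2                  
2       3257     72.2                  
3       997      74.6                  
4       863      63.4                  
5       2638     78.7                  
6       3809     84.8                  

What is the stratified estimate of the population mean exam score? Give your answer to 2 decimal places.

78.26

x̄_st = (Σ Nₕx̄ₕ) / (Σ Nₕ) = (2578·82.2 + 3257·72.2 + 997·74.6 + 863·63.4 + 2638·78.7 + 3809·84.8) / 14142
= 1106771.2 / 14142 = 78.2613... → 78.26.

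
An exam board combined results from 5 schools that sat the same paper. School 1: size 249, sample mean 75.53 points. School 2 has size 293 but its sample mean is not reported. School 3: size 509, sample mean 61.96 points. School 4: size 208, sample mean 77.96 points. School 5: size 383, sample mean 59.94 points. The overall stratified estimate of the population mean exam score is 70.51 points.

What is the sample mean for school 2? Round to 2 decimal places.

Σ Nₕx̄ₕ = N·μ, so 293·x̄_2 = 1642·70.51 − (249·75.53 + 509·61.96 + 208·77.96 + 383·59.94).
= 115777.42 − 89517.31 = 26260.11.
x̄_2 = 26260.11 / 293 = 89.6249... → 89.62.

89.62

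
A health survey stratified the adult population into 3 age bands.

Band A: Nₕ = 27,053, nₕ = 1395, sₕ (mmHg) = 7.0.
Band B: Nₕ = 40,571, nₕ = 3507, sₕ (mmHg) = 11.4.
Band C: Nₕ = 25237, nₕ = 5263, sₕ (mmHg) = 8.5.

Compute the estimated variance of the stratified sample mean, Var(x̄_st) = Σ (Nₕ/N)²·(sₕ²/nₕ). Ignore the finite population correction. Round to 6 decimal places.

N = 92861; Wₕ = Nₕ/N.
band A: (27053/92861)²·7.0²/1395 = 0.002981165
band B: (40571/92861)²·11.4²/3507 = 0.007073570
band C: (25237/92861)²·8.5²/5263 = 0.001013942
Sum = 0.011068677 → 0.011069.

0.011069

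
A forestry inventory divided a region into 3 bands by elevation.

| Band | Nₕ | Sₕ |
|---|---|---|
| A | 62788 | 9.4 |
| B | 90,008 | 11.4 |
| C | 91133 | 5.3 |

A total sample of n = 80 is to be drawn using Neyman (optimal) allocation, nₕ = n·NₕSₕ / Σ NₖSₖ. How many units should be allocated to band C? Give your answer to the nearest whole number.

Σ NₕSₕ = 62788·9.4 + 90008·11.4 + 91133·5.3 = 2099303.3.
Share for C: 483004.9/2099303.3 = 0.23008.
n_C = 80 × 0.23008 = 18.406... → 18.

18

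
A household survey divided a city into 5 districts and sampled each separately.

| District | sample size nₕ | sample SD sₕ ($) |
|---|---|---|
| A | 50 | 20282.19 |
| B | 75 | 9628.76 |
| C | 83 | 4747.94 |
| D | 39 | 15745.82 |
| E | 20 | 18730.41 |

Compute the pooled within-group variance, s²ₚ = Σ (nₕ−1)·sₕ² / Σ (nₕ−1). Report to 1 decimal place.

171577814.8

Degrees of freedom: 49 + 74 + 82 + 38 + 19 = 262.
Σ(nₕ−1)sₕ² = 49·411367231.1961 + 74·92713019.1376 + 82·22542934.2436 + 38·247930847.4724 + 19·350828258.7681 = 44953387473.3116.
s²ₚ = 44953387473.3116 / 262 = 171577814.784... → 171577814.8.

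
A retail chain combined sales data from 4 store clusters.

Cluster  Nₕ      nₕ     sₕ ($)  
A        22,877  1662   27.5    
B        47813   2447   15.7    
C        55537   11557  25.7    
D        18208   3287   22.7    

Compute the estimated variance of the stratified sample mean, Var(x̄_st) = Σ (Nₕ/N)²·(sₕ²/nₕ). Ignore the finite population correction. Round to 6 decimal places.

N = 144435. Term for each stratum: Wₕ²sₕ²/nₕ.
Var(x̄_st) = 0.011415308 + 0.011038560 + 0.008449696 + 0.002491332 = 0.033394896 → 0.033395.

0.033395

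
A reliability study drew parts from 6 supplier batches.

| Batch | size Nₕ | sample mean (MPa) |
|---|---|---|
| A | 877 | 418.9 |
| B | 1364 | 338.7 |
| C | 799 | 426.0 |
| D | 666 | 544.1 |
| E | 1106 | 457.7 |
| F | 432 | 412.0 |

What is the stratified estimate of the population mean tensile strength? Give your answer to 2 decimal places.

422.64

x̄_st = (Σ Nₕx̄ₕ) / (Σ Nₕ) = (877·418.9 + 1364·338.7 + 799·426.0 + 666·544.1 + 1106·457.7 + 432·412.0) / 5244
= 2216306.9 / 5244 = 422.6367... → 422.64.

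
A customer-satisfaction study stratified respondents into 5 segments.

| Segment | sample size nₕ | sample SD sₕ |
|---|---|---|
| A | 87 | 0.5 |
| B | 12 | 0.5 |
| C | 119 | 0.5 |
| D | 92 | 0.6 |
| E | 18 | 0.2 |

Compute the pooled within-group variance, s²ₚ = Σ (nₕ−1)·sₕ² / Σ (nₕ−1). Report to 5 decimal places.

A: (87−1)·0.5² = 86·0.25 = 21.5
B: (12−1)·0.5² = 11·0.25 = 2.75
C: (119−1)·0.5² = 118·0.25 = 29.5
D: (92−1)·0.6² = 91·0.36 = 32.76
E: (18−1)·0.2² = 17·0.04 = 0.68
Numerator = 87.19; denominator = Σ(nₕ−1) = 323.
s²ₚ = 87.19/323 = 0.2699381... → 0.26994.

0.26994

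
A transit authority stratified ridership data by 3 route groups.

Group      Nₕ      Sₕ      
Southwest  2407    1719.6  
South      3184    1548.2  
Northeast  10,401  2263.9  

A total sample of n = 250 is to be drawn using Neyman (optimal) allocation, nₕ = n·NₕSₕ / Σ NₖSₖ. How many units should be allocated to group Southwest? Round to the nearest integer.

32

Southwest: NₕSₕ = 2407·1719.6 = 4139077.2
South: NₕSₕ = 3184·1548.2 = 4929468.8
Northeast: NₕSₕ = 10401·2263.9 = 23546823.9
Σ NₕSₕ = 32615369.9.
n_Southwest = 250·4139077.2/32615369.9 = 31.726... → 32.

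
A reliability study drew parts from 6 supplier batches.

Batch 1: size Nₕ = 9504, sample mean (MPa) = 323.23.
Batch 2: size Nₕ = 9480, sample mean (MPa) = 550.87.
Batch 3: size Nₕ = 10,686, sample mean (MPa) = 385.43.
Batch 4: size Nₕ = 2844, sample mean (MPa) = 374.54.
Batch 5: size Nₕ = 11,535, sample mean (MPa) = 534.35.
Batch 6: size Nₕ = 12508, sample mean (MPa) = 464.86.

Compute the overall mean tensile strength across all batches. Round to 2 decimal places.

450.10

N = 56557; weights Wₕ = Nₕ/N = (0.1680, 0.1676, 0.1889, 0.0503, 0.2040, 0.2212).
x̄_st = Σ Wₕ·x̄ₕ = 0.1680·323.23 + 0.1676·550.87 + 0.1889·385.43 + 0.0503·374.54 + 0.2040·534.35 + 0.2212·464.86 ≈ 450.1002...
→ 450.10.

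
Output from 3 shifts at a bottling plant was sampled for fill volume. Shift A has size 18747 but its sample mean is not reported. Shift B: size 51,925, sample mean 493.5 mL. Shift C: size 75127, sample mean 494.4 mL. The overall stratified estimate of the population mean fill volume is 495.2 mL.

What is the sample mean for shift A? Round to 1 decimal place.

503.1

Σ Nₕx̄ₕ = N·μ, so 18747·x̄_A = 145799·495.2 − (51925·493.5 + 75127·494.4).
= 72199664.8 − 62767776.3 = 9431888.5.
x̄_A = 9431888.5 / 18747 = 503.115... → 503.1.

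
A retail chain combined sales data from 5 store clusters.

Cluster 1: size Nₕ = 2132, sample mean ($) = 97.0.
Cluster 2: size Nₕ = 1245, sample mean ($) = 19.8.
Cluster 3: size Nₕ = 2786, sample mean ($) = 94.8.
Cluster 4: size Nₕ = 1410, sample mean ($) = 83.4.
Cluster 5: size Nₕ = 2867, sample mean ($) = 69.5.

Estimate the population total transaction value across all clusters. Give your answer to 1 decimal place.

1: 2132·97.0 = 206804
2: 1245·19.8 = 24651
3: 2786·94.8 = 264112.8
4: 1410·83.4 = 117594
5: 2867·69.5 = 199256.5
τ̂ = Σ Nₕx̄ₕ = 812418.3.

812418.3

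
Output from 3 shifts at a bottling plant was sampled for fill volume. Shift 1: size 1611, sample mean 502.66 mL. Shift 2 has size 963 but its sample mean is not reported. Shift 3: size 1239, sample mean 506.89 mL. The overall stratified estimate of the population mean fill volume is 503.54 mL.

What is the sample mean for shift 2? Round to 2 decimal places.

Σ Nₕx̄ₕ = N·μ, so 963·x̄_2 = 3813·503.54 − (1611·502.66 + 1239·506.89).
= 1919998.02 − 1437821.97 = 482176.05.
x̄_2 = 482176.05 / 963 = 500.7020... → 500.70.

500.70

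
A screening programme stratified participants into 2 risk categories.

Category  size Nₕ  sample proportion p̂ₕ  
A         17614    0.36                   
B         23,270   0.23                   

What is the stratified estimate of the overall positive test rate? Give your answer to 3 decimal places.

0.286

Wₕ = Nₕ/N with N = 40884: 0.4308, 0.5692.
p̂_st = 0.4308·0.36 + 0.5692·0.23 ≈ 0.28601... → 0.286.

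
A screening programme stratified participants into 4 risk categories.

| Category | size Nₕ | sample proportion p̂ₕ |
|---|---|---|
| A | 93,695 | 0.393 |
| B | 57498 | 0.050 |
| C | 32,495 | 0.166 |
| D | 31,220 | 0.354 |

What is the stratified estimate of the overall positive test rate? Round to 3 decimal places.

N = 93695 + 57498 + 32495 + 31220 = 214908.
Overall proportion = Σ (Nₕ/N)·p̂ₕ.
Σ Nₕp̂ₕ = 36822.135 + 2874.9 + 5394.17 + 11051.88 = 56143.085.
56143.085 / 214908 = 0.26124... → 0.261.

0.261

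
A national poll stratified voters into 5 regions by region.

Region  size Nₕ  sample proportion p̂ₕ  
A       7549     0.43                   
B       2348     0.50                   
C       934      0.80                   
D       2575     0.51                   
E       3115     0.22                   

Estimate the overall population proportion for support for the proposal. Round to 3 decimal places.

0.434

N = 7549 + 2348 + 934 + 2575 + 3115 = 16521.
Overall proportion = Σ (Nₕ/N)·p̂ₕ.
Σ Nₕp̂ₕ = 3246.07 + 1174 + 747.2 + 1313.25 + 685.3 = 7165.82.
7165.82 / 16521 = 0.43374... → 0.434.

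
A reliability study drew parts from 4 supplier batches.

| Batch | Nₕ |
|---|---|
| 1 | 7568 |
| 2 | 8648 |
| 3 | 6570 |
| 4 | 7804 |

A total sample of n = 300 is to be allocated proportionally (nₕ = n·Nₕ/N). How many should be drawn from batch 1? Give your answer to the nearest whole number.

Share of batch 1 = 7568/30590 = 0.24740.
Allocate 300 × 0.24740 = 74.220... → 74.

74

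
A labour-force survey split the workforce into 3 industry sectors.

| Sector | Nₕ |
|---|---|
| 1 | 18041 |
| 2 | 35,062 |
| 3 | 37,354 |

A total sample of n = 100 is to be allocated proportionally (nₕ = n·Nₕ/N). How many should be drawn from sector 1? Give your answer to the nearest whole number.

20

Share of sector 1 = 18041/90457 = 0.19944.
Allocate 100 × 0.19944 = 19.944... → 20.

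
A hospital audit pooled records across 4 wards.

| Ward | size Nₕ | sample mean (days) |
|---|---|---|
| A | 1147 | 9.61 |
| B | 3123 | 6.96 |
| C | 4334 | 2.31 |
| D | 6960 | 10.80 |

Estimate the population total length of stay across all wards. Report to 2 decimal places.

Population total = Σ Nₕ·x̄ₕ (each stratum's size times its mean).
1147·9.61 + 3123·6.96 + 4334·2.31 + 6960·10.80 = 11022.67 + 21736.08 + 10011.54 + 75168 = 117938.29.

117938.29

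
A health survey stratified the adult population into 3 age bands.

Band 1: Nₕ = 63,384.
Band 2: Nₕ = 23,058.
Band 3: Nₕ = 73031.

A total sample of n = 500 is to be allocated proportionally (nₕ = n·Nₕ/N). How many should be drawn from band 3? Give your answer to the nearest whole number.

229

Share of band 3 = 73031/159473 = 0.45795.
Allocate 500 × 0.45795 = 228.976... → 229.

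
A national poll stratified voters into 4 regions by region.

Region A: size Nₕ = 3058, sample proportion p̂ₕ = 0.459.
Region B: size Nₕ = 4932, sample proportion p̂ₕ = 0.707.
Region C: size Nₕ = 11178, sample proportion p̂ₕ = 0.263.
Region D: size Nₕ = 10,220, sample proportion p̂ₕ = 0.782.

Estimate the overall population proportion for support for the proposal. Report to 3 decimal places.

N = 3058 + 4932 + 11178 + 10220 = 29388.
Overall proportion = Σ (Nₕ/N)·p̂ₕ.
Σ Nₕp̂ₕ = 1403.622 + 3486.924 + 2939.814 + 7992.04 = 15822.4.
15822.4 / 29388 = 0.53840... → 0.538.

0.538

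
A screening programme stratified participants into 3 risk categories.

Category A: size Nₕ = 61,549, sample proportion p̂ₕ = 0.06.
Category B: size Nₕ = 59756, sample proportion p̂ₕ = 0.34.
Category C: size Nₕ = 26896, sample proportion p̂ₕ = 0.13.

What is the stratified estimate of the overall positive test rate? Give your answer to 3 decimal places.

0.186

Wₕ = Nₕ/N with N = 148201: 0.4153, 0.4032, 0.1815.
p̂_st = 0.4153·0.06 + 0.4032·0.34 + 0.1815·0.13 ≈ 0.18560... → 0.186.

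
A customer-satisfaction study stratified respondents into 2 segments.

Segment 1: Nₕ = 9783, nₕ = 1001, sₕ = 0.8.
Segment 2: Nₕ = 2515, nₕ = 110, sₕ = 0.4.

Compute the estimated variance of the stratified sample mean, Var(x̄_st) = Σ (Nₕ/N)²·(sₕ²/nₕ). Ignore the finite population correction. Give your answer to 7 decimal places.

N = 12298; Wₕ = Nₕ/N.
segment 1: (9783/12298)²·0.8²/1001 = 0.0004045955
segment 2: (2515/12298)²·0.4²/110 = 0.0000608323
Sum = 0.0004654278 → 0.0004654.

0.0004654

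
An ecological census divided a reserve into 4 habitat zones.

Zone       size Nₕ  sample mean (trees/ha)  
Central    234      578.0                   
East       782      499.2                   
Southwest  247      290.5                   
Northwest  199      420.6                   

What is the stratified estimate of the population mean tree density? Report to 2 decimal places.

N = 234 + 782 + 247 + 199 = 1462.
Overall mean = Σ (Nₕ/N)·x̄ₕ — weight by population share, not a simple average.
Σ Nₕx̄ₕ = 234·578.0 + 782·499.2 + 247·290.5 + 199·420.6 = 135252 + 390374.4 + 71753.5 + 83699.4 = 681079.3.
Divide by N: 681079.3 / 1462 = 465.8545... → 465.85.

465.85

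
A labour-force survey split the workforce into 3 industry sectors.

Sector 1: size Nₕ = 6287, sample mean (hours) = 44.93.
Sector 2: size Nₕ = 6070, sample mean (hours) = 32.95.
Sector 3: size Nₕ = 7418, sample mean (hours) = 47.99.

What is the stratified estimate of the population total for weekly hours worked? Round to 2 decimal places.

Estimate total by summing Nₕ·x̄ₕ over strata.
6287·44.93 + 6070·32.95 + 7418·47.99 = 282474.91 + 200006.5 + 355989.82 = 838471.23.

838471.23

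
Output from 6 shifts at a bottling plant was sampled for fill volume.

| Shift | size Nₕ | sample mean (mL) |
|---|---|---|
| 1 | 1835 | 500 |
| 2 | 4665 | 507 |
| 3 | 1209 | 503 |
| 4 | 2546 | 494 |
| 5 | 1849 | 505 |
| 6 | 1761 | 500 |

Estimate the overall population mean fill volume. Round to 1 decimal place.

502.2

N = 13865; weights Wₕ = Nₕ/N = (0.1323, 0.3365, 0.0872, 0.1836, 0.1334, 0.1270).
x̄_st = Σ Wₕ·x̄ₕ = 0.1323·500 + 0.3365·507 + 0.0872·503 + 0.1836·494 + 0.1334·505 + 0.1270·500 ≈ 502.182...
→ 502.2.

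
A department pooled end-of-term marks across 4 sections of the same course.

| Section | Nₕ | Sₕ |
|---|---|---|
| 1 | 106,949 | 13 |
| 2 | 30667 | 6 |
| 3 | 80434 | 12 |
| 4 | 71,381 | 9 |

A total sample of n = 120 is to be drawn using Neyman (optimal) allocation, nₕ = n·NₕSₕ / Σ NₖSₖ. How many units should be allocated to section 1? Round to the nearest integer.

52

1: NₕSₕ = 106949·13 = 1390337
2: NₕSₕ = 30667·6 = 184002
3: NₕSₕ = 80434·12 = 965208
4: NₕSₕ = 71381·9 = 642429
Σ NₕSₕ = 3181976.
n_1 = 120·1390337/3181976 = 52.433... → 52.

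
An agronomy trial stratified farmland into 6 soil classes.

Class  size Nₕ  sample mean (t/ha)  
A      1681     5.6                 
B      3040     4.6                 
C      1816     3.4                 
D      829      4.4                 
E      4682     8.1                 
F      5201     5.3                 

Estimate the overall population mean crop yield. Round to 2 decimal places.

5.72

N = 17249; weights Wₕ = Nₕ/N = (0.0975, 0.1762, 0.1053, 0.0481, 0.2714, 0.3015).
x̄_st = Σ Wₕ·x̄ₕ = 0.0975·5.6 + 0.1762·4.6 + 0.1053·3.4 + 0.0481·4.4 + 0.2714·8.1 + 0.3015·5.3 ≈ 5.7226...
→ 5.72.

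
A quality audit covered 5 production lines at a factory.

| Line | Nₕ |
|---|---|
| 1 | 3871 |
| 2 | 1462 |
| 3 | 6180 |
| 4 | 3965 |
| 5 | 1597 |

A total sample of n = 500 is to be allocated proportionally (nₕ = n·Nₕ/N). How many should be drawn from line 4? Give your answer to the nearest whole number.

N = 3871 + 1462 + 6180 + 3965 + 1597 = 17075.
n_4 = 500·3965/17075 = 116.105... → 116.

116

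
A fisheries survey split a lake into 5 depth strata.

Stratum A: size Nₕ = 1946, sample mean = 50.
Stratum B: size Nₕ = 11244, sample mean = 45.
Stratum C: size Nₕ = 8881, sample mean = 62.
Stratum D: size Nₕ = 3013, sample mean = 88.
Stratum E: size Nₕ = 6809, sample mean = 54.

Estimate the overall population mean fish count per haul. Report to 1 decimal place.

56.0

N = 31893; weights Wₕ = Nₕ/N = (0.0610, 0.3526, 0.2785, 0.0945, 0.2135).
x̄_st = Σ Wₕ·x̄ₕ = 0.0610·50 + 0.3526·45 + 0.2785·62 + 0.0945·88 + 0.2135·54 ≈ 56.023...
→ 56.0.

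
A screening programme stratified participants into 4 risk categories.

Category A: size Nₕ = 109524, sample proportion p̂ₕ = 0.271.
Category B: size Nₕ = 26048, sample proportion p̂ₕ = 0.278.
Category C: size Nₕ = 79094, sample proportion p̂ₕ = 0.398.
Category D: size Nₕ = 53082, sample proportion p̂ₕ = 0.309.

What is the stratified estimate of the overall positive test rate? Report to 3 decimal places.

0.317

Wₕ = Nₕ/N with N = 267748: 0.4091, 0.0973, 0.2954, 0.1983.
p̂_st = 0.4091·0.271 + 0.0973·0.278 + 0.2954·0.398 + 0.1983·0.309 ≈ 0.31673... → 0.317.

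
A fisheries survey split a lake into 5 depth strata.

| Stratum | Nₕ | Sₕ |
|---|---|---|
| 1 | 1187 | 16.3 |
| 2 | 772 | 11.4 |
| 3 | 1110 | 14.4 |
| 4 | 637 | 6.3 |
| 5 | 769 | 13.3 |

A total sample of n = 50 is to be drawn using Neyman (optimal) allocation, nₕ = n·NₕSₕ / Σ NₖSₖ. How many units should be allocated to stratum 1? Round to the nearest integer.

17

1: NₕSₕ = 1187·16.3 = 19348.1
2: NₕSₕ = 772·11.4 = 8800.8
3: NₕSₕ = 1110·14.4 = 15984
4: NₕSₕ = 637·6.3 = 4013.1
5: NₕSₕ = 769·13.3 = 10227.7
Σ NₕSₕ = 58373.7.
n_1 = 50·19348.1/58373.7 = 16.573... → 17.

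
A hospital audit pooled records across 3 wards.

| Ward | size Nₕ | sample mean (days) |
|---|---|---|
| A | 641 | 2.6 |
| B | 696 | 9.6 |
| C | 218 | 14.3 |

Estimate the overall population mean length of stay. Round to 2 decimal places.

7.37

N = 641 + 696 + 218 = 1555.
Weight each subgroup mean by Nₕ/N and sum.
Σ Nₕx̄ₕ = 641·2.6 + 696·9.6 + 218·14.3 = 1666.6 + 6681.6 + 3117.4 = 11465.6.
Divide by N: 11465.6 / 1555 = 7.3734... → 7.37.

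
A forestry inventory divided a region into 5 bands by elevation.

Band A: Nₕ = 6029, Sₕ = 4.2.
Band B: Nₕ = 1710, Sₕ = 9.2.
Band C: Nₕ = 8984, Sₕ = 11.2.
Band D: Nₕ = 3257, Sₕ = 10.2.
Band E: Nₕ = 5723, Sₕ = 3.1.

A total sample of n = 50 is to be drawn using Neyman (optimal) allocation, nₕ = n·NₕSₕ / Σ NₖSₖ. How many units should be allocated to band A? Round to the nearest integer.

A: NₕSₕ = 6029·4.2 = 25321.8
B: NₕSₕ = 1710·9.2 = 15732
C: NₕSₕ = 8984·11.2 = 100620.8
D: NₕSₕ = 3257·10.2 = 33221.4
E: NₕSₕ = 5723·3.1 = 17741.3
Σ NₕSₕ = 192637.3.
n_A = 50·25321.8/192637.3 = 6.572... → 7.

7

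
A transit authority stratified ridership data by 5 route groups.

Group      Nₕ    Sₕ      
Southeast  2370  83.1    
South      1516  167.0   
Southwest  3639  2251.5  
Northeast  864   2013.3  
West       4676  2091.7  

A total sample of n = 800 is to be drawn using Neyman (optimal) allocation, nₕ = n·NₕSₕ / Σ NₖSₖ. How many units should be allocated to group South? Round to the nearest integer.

10

Southeast: NₕSₕ = 2370·83.1 = 196947
South: NₕSₕ = 1516·167.0 = 253172
Southwest: NₕSₕ = 3639·2251.5 = 8193208.5
Northeast: NₕSₕ = 864·2013.3 = 1739491.2
West: NₕSₕ = 4676·2091.7 = 9780789.2
Σ NₕSₕ = 20163607.9.
n_South = 800·253172/20163607.9 = 10.045... → 10.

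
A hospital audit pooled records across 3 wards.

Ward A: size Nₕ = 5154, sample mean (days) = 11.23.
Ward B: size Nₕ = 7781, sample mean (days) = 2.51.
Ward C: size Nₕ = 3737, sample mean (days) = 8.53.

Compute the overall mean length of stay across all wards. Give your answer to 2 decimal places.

x̄_st = (Σ Nₕx̄ₕ) / (Σ Nₕ) = (5154·11.23 + 7781·2.51 + 3737·8.53) / 16672
= 109286.34 / 16672 = 6.5551... → 6.56.

6.56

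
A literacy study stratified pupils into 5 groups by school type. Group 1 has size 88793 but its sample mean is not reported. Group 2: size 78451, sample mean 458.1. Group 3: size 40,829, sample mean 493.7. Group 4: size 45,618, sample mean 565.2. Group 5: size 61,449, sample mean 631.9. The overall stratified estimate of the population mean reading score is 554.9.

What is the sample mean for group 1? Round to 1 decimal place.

Σ Nₕx̄ₕ = N·μ, so 88793·x̄_1 = 315140·554.9 − (78451·458.1 + 40829·493.7 + 45618·565.2 + 61449·631.9).
= 174871186 − 120708597.1 = 54162588.9.
x̄_1 = 54162588.9 / 88793 = 609.987... → 610.0.

610.0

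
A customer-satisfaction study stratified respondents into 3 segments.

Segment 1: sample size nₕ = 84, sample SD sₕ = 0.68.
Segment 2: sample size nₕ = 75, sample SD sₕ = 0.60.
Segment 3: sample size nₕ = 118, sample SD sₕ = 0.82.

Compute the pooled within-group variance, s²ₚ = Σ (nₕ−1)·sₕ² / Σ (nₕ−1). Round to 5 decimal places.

1: (84−1)·0.68² = 83·0.4624 = 38.3792
2: (75−1)·0.60² = 74·0.36 = 26.64
3: (118−1)·0.82² = 117·0.6724 = 78.6708
Numerator = 143.69; denominator = Σ(nₕ−1) = 274.
s²ₚ = 143.69/274 = 0.5244161... → 0.52442.

0.52442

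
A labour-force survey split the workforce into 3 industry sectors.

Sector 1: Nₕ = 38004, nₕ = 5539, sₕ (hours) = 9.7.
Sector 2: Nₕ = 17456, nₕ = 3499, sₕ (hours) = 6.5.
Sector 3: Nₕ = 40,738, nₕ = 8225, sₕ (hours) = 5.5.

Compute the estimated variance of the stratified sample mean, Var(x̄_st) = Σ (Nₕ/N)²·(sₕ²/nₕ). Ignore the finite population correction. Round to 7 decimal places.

0.0037083

N = 96198; Wₕ = Nₕ/N.
sector 1: (38004/96198)²·9.7²/5539 = 0.0026511765
sector 2: (17456/96198)²·6.5²/3499 = 0.0003975943
sector 3: (40738/96198)²·5.5²/8225 = 0.0006595638
Sum = 0.0037083345 → 0.0037083.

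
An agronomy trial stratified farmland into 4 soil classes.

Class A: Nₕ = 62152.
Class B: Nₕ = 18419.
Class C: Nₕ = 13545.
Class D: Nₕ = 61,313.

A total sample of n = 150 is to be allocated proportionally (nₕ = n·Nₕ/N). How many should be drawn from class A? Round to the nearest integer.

Share of class A = 62152/155429 = 0.39987.
Allocate 150 × 0.39987 = 59.981... → 60.

60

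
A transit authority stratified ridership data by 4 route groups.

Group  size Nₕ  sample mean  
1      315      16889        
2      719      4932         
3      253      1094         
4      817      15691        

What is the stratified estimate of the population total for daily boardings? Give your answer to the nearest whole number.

21962472

1: 315·16889 = 5320035
2: 719·4932 = 3546108
3: 253·1094 = 276782
4: 817·15691 = 12819547
τ̂ = Σ Nₕx̄ₕ = 21962472.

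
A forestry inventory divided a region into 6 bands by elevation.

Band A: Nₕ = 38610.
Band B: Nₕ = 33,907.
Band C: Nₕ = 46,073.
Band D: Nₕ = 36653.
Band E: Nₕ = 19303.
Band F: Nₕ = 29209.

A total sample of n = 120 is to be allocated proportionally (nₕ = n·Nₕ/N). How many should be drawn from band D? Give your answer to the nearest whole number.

Share of band D = 36653/203755 = 0.17989.
Allocate 120 × 0.17989 = 21.587... → 22.

22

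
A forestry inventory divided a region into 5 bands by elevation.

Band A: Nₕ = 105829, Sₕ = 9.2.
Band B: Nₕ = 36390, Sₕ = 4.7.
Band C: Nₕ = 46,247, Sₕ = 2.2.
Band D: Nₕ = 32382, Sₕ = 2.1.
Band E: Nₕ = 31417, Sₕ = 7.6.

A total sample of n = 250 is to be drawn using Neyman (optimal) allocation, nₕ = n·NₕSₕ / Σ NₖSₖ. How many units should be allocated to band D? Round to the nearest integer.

Σ NₕSₕ = 105829·9.2 + 36390·4.7 + 46247·2.2 + 32382·2.1 + 31417·7.6 = 1553174.6.
Share for D: 68002.2/1553174.6 = 0.04378.
n_D = 250 × 0.04378 = 10.946... → 11.

11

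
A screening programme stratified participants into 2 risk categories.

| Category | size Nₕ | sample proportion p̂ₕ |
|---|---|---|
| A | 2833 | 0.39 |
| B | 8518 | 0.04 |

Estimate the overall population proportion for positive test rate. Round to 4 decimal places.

Wₕ = Nₕ/N with N = 11351: 0.2496, 0.7504.
p̂_st = 0.2496·0.39 + 0.7504·0.04 ≈ 0.127354... → 0.1274.

0.1274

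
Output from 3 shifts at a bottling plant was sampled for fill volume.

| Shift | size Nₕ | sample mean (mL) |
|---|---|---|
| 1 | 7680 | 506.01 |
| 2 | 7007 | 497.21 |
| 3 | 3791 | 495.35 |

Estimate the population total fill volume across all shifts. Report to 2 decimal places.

9247979.12

1: 7680·506.01 = 3886156.8
2: 7007·497.21 = 3483950.47
3: 3791·495.35 = 1877871.85
τ̂ = Σ Nₕx̄ₕ = 9247979.12.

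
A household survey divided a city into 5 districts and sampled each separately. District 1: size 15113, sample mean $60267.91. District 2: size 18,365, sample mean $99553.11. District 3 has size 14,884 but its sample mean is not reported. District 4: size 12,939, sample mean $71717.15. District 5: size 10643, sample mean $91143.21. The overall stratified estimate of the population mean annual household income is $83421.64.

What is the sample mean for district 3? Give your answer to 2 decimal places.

91680.95

Σ Nₕx̄ₕ = N·μ, so 14884·x̄_3 = 71944·83421.64 − (15113·60267.91 + 18365·99553.11 + 12939·71717.15 + 10643·91143.21).
= 6001686468.16 − 4637107176.86 = 1364579291.3.
x̄_3 = 1364579291.3 / 14884 = 91680.9521... → 91680.95.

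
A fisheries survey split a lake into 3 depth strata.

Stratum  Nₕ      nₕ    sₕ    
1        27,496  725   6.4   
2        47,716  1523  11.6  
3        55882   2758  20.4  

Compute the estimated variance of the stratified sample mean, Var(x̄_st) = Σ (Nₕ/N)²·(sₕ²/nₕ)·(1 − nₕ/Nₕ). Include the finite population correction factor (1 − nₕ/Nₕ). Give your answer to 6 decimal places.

0.039817

N = 131094; Wₕ = Nₕ/N.
stratum 1: (27496/131094)²·6.4²/725·(1 − 725/27496) = 0.002419861
stratum 2: (47716/131094)²·11.6²/1523·(1 − 1523/47716) = 0.011331585
stratum 3: (55882/131094)²·20.4²/2758·(1 − 2758/55882) = 0.026065325
Sum = 0.039816771 → 0.039817.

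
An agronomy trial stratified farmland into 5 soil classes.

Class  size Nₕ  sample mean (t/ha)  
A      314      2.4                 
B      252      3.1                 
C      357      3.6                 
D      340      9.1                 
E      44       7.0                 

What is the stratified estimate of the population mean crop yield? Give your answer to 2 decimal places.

4.76

N = 314 + 252 + 357 + 340 + 44 = 1307.
The stratified mean weights each stratum mean by its population share Nₕ/N.
Σ Nₕx̄ₕ = 314·2.4 + 252·3.1 + 357·3.6 + 340·9.1 + 44·7.0 = 753.6 + 781.2 + 1285.2 + 3094 + 308 = 6222.
Divide by N: 6222 / 1307 = 4.7605... → 4.76.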